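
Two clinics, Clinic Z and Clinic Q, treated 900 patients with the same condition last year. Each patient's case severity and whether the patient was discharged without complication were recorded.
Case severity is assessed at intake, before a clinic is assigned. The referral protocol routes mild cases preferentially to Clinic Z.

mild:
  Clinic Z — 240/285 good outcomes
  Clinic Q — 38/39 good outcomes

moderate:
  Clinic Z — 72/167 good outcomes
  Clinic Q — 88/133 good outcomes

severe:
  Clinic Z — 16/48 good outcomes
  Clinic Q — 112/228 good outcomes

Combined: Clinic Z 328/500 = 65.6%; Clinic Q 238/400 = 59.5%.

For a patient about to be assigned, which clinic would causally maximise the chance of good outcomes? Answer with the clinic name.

Clinic Q

Case severity is set before the clinic has any effect — it is not caused by the clinic — and it independently drives the outcome. That makes it a confounder, so the causal comparison is within case severity levels.
Within each level — mild: 84.2% vs 97.4%; moderate: 43.1% vs 66.2%; severe: 33.3% vs 49.1% — Clinic Q is higher every time.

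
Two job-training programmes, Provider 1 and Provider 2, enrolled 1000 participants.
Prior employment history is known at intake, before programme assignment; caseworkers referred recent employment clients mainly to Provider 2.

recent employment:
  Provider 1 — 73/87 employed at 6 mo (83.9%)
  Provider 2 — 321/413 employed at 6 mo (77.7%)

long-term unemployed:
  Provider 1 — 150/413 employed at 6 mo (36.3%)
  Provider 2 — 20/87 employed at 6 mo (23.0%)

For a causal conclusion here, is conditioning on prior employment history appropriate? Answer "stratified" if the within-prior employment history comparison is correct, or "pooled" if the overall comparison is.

stratified

Within every prior employment history level Provider 1 has the higher rate, yet pooled Provider 2 does — Simpson's reversal.
Since prior employment history is a pre-existing factor (not a product of the programme) and it affects the outcome on its own, it is a confounder. The stratified rates, not the pooled rate, identify the causal effect.
Within each level — recent employment: 83.9% vs 77.7%; long-term unemployed: 36.3% vs 23.0% — Provider 1 is higher every time.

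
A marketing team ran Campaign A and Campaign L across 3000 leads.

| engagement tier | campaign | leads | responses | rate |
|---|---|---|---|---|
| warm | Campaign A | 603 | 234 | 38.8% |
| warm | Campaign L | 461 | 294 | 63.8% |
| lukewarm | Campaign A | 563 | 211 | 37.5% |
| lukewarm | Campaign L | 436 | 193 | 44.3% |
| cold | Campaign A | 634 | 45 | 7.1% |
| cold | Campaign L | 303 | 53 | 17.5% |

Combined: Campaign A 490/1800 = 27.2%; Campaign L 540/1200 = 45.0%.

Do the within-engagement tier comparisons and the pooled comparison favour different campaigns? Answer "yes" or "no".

Within each engagement tier level (warm 38.8% vs 63.8%; lukewarm 37.5% vs 44.3%; cold 7.1% vs 17.5%), Campaign L has the higher rate every time. Pooled: 27.2% vs 45.0% — Campaign L has the higher rate overall. They agree.

no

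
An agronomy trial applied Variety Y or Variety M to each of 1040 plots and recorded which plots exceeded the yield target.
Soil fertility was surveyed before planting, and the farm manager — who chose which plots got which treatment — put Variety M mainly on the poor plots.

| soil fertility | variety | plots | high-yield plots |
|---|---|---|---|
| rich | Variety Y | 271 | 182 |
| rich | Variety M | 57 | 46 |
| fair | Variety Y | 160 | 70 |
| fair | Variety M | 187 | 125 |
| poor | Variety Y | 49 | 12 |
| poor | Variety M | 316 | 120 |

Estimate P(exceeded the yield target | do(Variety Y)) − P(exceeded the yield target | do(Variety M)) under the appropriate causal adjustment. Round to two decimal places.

The soil fertility-specific comparison favours Variety M throughout, but the pooled figures favour Variety Y. The question is whether to condition on soil fertility.
Nothing the variety does changes soil fertility; the imbalance is an allocation artefact. With soil fertility also predicting the outcome, the pooled figure is confounded, and the within-stratum comparison is the causal one.
Adjusting over the population distribution of soil fertility: 0.315·(0.672−0.807) + 0.334·(0.438−0.668) + 0.351·(0.245−0.380) = -0.167.

-0.17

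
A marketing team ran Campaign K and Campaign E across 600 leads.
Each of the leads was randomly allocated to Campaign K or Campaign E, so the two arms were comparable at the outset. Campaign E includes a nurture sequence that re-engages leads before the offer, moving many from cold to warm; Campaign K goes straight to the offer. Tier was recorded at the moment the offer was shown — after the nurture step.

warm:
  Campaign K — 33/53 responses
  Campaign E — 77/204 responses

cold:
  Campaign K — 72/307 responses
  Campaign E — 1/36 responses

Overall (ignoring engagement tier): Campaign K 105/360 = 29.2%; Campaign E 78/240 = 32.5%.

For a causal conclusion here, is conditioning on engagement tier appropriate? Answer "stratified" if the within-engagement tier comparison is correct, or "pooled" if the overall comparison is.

The stratified and pooled comparisons disagree (Campaign K wins within each engagement tier; Campaign E wins overall), so the answer turns on the causal role of engagement tier.
The distribution of engagement tier is itself part of what the campaign does — it is an intermediate outcome. Holding it fixed would remove that part of the effect; the total effect is the pooled difference.
Pooled: Campaign K 29.2% vs Campaign E 32.5%; Campaign E is higher overall.

pooled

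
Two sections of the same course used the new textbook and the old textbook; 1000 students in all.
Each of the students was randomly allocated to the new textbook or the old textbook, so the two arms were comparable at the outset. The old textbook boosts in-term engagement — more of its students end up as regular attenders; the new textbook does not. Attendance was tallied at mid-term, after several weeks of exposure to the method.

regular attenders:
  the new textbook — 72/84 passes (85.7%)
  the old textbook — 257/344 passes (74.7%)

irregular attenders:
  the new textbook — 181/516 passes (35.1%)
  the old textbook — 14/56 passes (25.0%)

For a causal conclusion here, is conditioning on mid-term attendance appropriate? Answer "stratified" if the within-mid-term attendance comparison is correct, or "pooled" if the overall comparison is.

pooled

The mid-term attendance-specific comparison favours the new textbook throughout, but the pooled figures favour the old textbook. The question is whether to condition on mid-term attendance.
The distribution of mid-term attendance is itself part of what the teaching method does — it is an intermediate outcome. Holding it fixed would remove that part of the effect; the total effect is the pooled difference.
Pooled: the new textbook 42.2% vs the old textbook 67.8%; the old textbook is higher overall.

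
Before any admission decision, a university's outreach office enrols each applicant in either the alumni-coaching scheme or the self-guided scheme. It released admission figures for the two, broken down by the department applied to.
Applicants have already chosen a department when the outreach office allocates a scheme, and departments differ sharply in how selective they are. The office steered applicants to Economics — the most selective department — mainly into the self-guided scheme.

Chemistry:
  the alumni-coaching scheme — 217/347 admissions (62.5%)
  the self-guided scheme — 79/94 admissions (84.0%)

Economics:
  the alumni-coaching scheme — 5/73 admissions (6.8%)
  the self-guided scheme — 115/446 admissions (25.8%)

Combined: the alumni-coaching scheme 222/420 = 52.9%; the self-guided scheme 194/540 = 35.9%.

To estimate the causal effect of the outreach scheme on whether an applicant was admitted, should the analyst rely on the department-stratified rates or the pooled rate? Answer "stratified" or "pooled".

stratified

The department-specific comparison favours the self-guided scheme throughout, but the pooled figures favour the alumni-coaching scheme. The question is whether to condition on department.
Department is set before the outreach scheme has any effect — it is not caused by the outreach scheme — and it independently drives the outcome. That makes it a confounder, so the causal comparison is within department levels.
Within each level — Chemistry: 62.5% vs 84.0%; Economics: 6.8% vs 25.8% — the self-guided scheme is higher every time.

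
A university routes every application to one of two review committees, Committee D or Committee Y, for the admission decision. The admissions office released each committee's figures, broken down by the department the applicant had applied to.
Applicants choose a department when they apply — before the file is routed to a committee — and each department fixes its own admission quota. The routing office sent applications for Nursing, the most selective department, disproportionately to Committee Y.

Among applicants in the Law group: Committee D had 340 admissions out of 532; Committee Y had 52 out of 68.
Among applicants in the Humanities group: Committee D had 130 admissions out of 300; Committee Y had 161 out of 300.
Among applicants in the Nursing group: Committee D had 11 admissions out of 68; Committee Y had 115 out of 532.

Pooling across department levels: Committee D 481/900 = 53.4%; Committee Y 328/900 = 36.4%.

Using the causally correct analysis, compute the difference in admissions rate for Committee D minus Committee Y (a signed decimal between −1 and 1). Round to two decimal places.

-0.09

Department differs across review committees for reasons unrelated to any effect of the review committee itself, and it separately predicts the outcome — a classic confounder. We must compare within department levels.
Adjusting over the population distribution of department: 0.333·(0.639−0.765) + 0.333·(0.433−0.537) + 0.333·(0.162−0.216) = -0.094.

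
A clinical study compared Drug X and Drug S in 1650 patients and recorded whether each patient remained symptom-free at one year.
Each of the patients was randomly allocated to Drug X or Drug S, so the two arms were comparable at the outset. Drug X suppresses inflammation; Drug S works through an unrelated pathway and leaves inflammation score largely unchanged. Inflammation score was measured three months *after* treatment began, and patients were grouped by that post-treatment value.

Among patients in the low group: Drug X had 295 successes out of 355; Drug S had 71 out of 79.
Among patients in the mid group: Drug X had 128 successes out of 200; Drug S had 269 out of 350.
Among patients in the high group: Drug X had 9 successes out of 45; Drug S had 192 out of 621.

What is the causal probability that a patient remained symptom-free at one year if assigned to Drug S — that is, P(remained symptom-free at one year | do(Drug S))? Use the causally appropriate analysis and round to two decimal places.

Drug S is higher inside every inflammation score stratum but Drug X is higher in aggregate. Whether to stratify depends on how inflammation score relates to the drug.
Because the drug influences inflammation score, inflammation score is a post-treatment mediator, not a confounder. Stratifying on it would bias the estimate; the causal effect is the crude pooled difference.
So P(outcome | do(Drug S)) is just the pooled rate for Drug S: 532/1050 = 0.507.

0.51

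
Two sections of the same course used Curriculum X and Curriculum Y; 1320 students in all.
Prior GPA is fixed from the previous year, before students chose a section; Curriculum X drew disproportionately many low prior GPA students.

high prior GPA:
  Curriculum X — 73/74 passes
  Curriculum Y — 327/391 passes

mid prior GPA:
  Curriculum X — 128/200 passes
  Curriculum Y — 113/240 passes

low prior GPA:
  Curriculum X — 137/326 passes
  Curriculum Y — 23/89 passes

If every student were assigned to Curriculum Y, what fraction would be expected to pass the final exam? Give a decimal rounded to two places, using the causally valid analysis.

The stratified and pooled comparisons disagree (Curriculum X wins within each prior GPA band; Curriculum Y wins overall), so the answer turns on the causal role of prior GPA band.
Nothing the teaching method does changes prior GPA band; the imbalance is an allocation artefact. With prior GPA band also predicting the outcome, the pooled figure is confounded, and the within-stratum comparison is the causal one.
Standardising Curriculum Y to the population prior GPA band mix: 0.352·327/391 + 0.333·113/240 + 0.314·23/89 = 0.533.

0.53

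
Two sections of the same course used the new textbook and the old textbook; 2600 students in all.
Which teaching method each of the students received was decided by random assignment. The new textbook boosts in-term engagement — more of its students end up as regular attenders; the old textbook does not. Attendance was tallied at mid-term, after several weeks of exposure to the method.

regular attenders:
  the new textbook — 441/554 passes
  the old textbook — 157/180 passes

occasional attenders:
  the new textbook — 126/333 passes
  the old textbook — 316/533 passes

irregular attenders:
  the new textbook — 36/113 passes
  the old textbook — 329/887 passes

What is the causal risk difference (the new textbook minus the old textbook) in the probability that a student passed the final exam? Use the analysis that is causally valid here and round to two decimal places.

+0.10

the old textbook is higher inside every mid-term attendance stratum but the new textbook is higher in aggregate. Whether to stratify depends on how mid-term attendance relates to the teaching method.
Mid-term attendance is recorded after the teaching method and is itself shifted by it — it sits on the causal path from teaching method to outcome. Conditioning on a mediator would strip out part of the effect we want; the pooled comparison gives the total causal effect.
The causal difference is the pooled difference: 0.603 − 0.501 = +0.102.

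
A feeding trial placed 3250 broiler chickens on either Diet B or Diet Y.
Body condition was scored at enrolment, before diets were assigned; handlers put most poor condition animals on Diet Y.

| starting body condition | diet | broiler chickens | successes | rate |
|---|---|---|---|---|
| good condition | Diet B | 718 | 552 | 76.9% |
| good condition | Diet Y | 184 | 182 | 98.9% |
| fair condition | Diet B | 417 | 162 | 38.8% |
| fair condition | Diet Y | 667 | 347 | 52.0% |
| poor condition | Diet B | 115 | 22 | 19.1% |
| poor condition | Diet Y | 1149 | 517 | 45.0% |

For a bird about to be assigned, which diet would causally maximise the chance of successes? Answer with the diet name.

Diet Y

Diet Y is higher inside every starting body condition stratum but Diet B is higher in aggregate. Whether to stratify depends on how starting body condition relates to the diet.
Since starting body condition is a pre-existing factor (not a product of the diet) and it affects the outcome on its own, it is a confounder. The stratified rates, not the pooled rate, identify the causal effect.
Within each level — good condition: 76.9% vs 98.9%; fair condition: 38.8% vs 52.0%; poor condition: 19.1% vs 45.0% — Diet Y is higher every time.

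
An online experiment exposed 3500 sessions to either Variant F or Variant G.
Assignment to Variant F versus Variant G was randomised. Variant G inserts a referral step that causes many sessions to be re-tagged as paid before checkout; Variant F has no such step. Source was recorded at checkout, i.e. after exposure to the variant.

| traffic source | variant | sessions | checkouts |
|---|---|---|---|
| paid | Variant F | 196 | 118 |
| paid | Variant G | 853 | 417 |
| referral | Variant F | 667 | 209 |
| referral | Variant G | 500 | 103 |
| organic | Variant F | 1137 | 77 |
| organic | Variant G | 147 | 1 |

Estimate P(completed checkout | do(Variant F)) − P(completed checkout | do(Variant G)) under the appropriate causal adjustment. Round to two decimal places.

-0.15

Variant F is higher inside every traffic source stratum but Variant G is higher in aggregate. Whether to stratify depends on how traffic source relates to the variant.
Because the variant influences traffic source, traffic source is a post-treatment mediator, not a confounder. Stratifying on it would bias the estimate; the causal effect is the crude pooled difference.
The causal difference is the pooled difference: 0.202 − 0.347 = -0.145.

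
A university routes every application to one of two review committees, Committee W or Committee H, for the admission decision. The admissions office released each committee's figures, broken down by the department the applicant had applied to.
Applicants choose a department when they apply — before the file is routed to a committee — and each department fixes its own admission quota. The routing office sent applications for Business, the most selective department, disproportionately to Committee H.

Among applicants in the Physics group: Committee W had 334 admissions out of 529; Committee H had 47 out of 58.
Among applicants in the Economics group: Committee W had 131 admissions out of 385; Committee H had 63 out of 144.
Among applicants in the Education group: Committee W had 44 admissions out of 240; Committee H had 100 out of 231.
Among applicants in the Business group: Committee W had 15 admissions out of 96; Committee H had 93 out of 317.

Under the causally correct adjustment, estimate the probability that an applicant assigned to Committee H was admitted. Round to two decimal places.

0.52

Committee H is higher inside every department stratum but Committee W is higher in aggregate. Whether to stratify depends on how department relates to the review committee.
Here department is a common cause — it drives both which review committee a case falls under and the outcome. The crude comparison mixes populations; the stratum-specific rates are the causally relevant ones.
Standardising Committee H to the population department mix: 0.293·47/58 + 0.265·63/144 + 0.235·100/231 + 0.206·93/317 = 0.516.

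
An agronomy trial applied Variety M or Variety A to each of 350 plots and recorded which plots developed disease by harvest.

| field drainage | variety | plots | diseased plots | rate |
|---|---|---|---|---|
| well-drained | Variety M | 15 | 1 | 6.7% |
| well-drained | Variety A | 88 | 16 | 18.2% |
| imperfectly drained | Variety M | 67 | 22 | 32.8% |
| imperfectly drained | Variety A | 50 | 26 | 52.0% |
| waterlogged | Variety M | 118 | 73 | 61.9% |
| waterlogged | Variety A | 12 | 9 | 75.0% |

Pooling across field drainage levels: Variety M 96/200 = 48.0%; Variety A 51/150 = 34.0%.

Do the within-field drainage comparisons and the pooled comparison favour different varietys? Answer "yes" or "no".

Within each field drainage level (well-drained 6.7% vs 18.2%; imperfectly drained 32.8% vs 52.0%; waterlogged 61.9% vs 75.0%), Variety M has the lower rate every time. Pooled: 48.0% vs 34.0% — Variety A has the lower rate overall. The two comparisons disagree.

yes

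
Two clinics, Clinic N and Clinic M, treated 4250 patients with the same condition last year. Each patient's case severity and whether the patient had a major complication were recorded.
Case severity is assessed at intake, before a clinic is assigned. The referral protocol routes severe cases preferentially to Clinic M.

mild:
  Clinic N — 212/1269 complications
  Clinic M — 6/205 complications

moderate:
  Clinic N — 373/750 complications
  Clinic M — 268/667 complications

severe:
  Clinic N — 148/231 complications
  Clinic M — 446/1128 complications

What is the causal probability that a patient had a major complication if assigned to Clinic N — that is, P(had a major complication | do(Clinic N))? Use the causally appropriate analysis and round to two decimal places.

0.43

The stratified and pooled comparisons disagree (Clinic M wins within each case severity; Clinic N wins overall), so the answer turns on the causal role of case severity.
Case severity is set before the clinic has any effect — it is not caused by the clinic — and it independently drives the outcome. That makes it a confounder, so the causal comparison is within case severity levels.
Standardising Clinic N to the population case severity mix: 0.347·212/1269 + 0.333·373/750 + 0.320·148/231 = 0.429.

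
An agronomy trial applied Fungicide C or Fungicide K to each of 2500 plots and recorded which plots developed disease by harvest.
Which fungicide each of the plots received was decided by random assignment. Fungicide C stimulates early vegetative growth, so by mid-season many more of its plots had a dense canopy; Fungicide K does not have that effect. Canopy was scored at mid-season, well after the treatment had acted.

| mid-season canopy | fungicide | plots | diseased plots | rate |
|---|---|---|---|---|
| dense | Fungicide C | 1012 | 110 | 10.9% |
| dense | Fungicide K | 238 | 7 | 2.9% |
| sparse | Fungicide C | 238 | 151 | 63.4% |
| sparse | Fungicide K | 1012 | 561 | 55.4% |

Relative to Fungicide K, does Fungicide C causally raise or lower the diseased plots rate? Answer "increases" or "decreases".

decreases

The mid-season canopy-specific comparison favours Fungicide K throughout, but the pooled figures favour Fungicide C. The question is whether to condition on mid-season canopy.
Stratifying would compare fungicides among plots the fungicides themselves sorted into mid-season canopy groups — a form of selection on an intermediate. The unconditioned pooled rates give the total causal effect.
Pooled: Fungicide C 20.9% vs Fungicide K 45.4%; Fungicide C is lower overall.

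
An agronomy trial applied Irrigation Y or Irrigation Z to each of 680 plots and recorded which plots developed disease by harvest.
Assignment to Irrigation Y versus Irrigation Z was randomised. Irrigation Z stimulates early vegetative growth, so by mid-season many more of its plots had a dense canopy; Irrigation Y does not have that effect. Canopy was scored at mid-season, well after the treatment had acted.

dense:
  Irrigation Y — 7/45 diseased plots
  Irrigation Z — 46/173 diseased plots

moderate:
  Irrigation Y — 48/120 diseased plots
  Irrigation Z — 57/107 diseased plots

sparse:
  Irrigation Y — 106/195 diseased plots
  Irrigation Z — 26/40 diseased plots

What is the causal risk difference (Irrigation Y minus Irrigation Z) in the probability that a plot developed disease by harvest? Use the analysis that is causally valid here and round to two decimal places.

The stratified and pooled comparisons disagree (Irrigation Y wins within each mid-season canopy; Irrigation Z wins overall), so the answer turns on the causal role of mid-season canopy.
The distribution of mid-season canopy is itself part of what the irrigation does — it is an intermediate outcome. Holding it fixed would remove that part of the effect; the total effect is the pooled difference.
The causal difference is the pooled difference: 0.447 − 0.403 = +0.044.

+0.04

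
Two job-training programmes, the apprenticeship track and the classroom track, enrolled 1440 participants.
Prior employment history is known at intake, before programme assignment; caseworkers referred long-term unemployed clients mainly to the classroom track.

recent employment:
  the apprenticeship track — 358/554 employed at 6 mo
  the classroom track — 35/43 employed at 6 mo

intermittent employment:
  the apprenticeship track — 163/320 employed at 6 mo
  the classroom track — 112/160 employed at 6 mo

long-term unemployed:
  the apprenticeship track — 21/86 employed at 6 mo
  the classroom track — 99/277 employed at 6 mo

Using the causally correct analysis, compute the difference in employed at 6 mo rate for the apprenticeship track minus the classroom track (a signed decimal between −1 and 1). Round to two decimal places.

-0.16

The stratified and pooled comparisons disagree (the classroom track wins within each prior employment history; the apprenticeship track wins overall), so the answer turns on the causal role of prior employment history.
Nothing the programme does changes prior employment history; the imbalance is an allocation artefact. With prior employment history also predicting the outcome, the pooled figure is confounded, and the within-stratum comparison is the causal one.
Adjusting over the population distribution of prior employment history: 0.415·(0.646−0.814) + 0.333·(0.509−0.700) + 0.252·(0.244−0.357) = -0.162.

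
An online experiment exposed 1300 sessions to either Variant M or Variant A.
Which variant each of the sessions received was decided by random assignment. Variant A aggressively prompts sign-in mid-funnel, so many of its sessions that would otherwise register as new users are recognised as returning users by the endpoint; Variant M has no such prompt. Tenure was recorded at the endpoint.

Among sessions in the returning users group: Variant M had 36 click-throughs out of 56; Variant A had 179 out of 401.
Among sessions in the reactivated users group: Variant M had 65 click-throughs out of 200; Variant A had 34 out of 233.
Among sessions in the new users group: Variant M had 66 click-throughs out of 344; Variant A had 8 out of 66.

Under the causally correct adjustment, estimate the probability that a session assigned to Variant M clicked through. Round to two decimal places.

Stratifying would compare variants among sessions the variants themselves sorted into user tenure groups — a form of selection on an intermediate. The unconditioned pooled rates give the total causal effect.
So P(outcome | do(Variant M)) is just the pooled rate for Variant M: 167/600 = 0.278.

0.28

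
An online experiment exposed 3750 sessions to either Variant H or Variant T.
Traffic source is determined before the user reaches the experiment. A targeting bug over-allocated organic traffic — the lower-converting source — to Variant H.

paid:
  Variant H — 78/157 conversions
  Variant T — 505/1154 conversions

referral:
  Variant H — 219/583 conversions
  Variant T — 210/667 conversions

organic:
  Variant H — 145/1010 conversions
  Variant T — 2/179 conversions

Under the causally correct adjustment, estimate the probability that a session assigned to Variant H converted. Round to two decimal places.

0.34

Traffic source is set before the variant has any effect — it is not caused by the variant — and it independently drives the outcome. That makes it a confounder, so the causal comparison is within traffic source levels.
Standardising Variant H to the population traffic source mix: 0.350·78/157 + 0.333·219/583 + 0.317·145/1010 = 0.344.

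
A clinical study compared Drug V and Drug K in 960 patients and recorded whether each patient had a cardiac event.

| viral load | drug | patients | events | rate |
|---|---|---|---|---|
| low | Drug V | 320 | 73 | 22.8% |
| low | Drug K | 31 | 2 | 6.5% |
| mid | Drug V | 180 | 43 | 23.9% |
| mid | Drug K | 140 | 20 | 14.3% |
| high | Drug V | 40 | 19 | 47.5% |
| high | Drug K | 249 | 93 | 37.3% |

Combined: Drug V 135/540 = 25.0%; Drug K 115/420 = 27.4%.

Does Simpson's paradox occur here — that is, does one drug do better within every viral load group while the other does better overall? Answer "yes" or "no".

yes

Within each viral load level (low 22.8% vs 6.5%; mid 23.9% vs 14.3%; high 47.5% vs 37.3%), Drug K has the lower rate every time. Pooled: 25.0% vs 27.4% — Drug V has the lower rate overall. The two comparisons disagree.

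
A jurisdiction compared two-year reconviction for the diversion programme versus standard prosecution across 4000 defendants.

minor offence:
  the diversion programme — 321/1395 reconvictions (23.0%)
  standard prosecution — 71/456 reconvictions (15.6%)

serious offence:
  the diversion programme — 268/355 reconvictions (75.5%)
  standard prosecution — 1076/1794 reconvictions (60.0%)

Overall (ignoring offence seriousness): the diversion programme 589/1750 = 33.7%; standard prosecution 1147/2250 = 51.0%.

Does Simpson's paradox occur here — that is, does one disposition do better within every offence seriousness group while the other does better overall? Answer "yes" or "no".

yes

Within each offence seriousness level (minor offence 23.0% vs 15.6%; serious offence 75.5% vs 60.0%), standard prosecution has the lower rate every time. Pooled: 33.7% vs 51.0% — the diversion programme has the lower rate overall. The two comparisons disagree.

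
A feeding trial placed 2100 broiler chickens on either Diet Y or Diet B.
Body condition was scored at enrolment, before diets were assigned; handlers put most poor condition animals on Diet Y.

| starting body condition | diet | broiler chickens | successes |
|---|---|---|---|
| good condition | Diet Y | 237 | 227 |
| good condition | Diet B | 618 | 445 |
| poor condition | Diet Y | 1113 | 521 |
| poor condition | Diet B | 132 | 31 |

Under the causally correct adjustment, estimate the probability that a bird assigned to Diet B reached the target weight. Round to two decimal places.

0.43

The starting body condition-specific comparison favours Diet Y throughout, but the pooled figures favour Diet B. The question is whether to condition on starting body condition.
Here starting body condition is a common cause — it drives both which diet a case falls under and the outcome. The crude comparison mixes populations; the stratum-specific rates are the causally relevant ones.
Standardising Diet B to the population starting body condition mix: 0.407·445/618 + 0.593·31/132 = 0.432.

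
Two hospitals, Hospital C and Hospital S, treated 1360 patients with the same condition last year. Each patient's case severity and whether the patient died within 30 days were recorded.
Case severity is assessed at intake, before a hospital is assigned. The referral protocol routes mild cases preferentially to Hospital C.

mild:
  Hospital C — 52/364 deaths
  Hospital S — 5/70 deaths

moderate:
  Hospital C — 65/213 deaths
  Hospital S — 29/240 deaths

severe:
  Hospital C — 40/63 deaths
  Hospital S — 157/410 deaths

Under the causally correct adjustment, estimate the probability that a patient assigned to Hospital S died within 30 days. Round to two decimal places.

0.20

Hospital S is lower inside every case severity stratum but Hospital C is lower in aggregate. Whether to stratify depends on how case severity relates to the hospital.
Case severity is set before the hospital has any effect — it is not caused by the hospital — and it independently drives the outcome. That makes it a confounder, so the causal comparison is within case severity levels.
Standardising Hospital S to the population case severity mix: 0.319·5/70 + 0.333·29/240 + 0.348·157/410 = 0.196.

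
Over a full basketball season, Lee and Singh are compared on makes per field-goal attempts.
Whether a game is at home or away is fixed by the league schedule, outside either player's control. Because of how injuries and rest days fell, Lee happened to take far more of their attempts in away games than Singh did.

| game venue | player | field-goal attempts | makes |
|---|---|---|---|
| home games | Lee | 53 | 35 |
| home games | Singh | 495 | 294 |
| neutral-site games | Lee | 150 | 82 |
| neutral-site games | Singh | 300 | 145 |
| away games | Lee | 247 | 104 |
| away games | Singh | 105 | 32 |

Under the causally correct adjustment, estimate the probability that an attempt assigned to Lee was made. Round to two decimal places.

Here game venue is a common cause — it drives both which player a case falls under and the outcome. The crude comparison mixes populations; the stratum-specific rates are the causally relevant ones.
Standardising Lee to the population game venue mix: 0.406·35/53 + 0.333·82/150 + 0.261·104/247 = 0.560.

0.56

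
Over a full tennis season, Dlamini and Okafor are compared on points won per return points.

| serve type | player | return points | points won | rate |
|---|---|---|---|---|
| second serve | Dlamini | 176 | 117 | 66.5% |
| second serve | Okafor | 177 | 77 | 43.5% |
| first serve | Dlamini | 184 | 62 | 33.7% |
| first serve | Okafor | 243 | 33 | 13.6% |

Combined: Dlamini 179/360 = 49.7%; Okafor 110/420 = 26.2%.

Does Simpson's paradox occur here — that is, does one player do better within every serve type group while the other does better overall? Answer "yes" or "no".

Within each serve type level (second serve 66.5% vs 43.5%; first serve 33.7% vs 13.6%), Dlamini has the higher rate every time. Pooled: 49.7% vs 26.2% — Dlamini has the higher rate overall. They agree.

no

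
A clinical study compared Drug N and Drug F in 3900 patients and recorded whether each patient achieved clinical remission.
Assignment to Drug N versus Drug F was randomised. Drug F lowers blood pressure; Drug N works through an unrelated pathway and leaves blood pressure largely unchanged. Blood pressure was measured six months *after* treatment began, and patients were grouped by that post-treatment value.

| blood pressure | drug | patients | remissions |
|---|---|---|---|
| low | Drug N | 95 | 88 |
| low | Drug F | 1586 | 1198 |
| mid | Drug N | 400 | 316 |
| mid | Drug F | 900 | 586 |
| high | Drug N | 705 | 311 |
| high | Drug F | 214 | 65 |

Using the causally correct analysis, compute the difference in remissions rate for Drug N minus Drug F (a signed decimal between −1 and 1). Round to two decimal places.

-0.09

The stratified and pooled comparisons disagree (Drug N wins within each blood pressure; Drug F wins overall), so the answer turns on the causal role of blood pressure.
The distribution of blood pressure is itself part of what the drug does — it is an intermediate outcome. Holding it fixed would remove that part of the effect; the total effect is the pooled difference.
The causal difference is the pooled difference: 0.596 − 0.685 = -0.089.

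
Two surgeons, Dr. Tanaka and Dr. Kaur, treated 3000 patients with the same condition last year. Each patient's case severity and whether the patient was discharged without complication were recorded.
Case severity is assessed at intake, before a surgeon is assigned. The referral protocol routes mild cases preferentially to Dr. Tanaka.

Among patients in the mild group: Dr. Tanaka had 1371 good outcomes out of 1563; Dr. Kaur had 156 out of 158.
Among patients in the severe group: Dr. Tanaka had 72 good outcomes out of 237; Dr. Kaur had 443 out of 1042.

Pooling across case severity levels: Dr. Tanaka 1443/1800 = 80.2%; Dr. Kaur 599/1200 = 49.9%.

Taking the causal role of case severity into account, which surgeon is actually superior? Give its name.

Dr. Kaur

Case severity is set before the surgeon has any effect — it is not caused by the surgeon — and it independently drives the outcome. That makes it a confounder, so the causal comparison is within case severity levels.
Within each level — mild: 87.7% vs 98.7%; severe: 30.4% vs 42.5% — Dr. Kaur is higher every time.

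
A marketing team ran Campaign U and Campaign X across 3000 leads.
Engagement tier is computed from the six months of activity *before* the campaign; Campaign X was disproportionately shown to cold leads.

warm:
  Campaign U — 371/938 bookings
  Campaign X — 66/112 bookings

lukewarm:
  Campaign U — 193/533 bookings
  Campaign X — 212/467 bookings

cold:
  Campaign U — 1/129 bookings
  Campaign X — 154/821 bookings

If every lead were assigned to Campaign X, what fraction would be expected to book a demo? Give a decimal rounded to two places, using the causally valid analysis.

Within every engagement tier level Campaign X has the higher rate, yet pooled Campaign U does — Simpson's reversal.
Nothing the campaign does changes engagement tier; the imbalance is an allocation artefact. With engagement tier also predicting the outcome, the pooled figure is confounded, and the within-stratum comparison is the causal one.
Standardising Campaign X to the population engagement tier mix: 0.350·66/112 + 0.333·212/467 + 0.317·154/821 = 0.417.

0.42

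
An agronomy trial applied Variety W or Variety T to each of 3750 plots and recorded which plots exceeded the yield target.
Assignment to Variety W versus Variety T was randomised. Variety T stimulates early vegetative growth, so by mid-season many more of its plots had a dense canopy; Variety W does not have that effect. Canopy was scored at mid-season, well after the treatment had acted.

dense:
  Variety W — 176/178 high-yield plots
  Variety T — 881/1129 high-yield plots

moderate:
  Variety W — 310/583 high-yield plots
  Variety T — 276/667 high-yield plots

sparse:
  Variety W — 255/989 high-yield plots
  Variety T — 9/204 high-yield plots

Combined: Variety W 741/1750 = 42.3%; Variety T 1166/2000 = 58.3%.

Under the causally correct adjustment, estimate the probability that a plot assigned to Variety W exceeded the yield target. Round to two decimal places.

Mid-season canopy here is a post-treatment variable shaped by the variety; conditioning on it would introduce bias rather than remove it. The overall comparison is the causal one.
So P(outcome | do(Variety W)) is just the pooled rate for Variety W: 741/1750 = 0.423.

0.42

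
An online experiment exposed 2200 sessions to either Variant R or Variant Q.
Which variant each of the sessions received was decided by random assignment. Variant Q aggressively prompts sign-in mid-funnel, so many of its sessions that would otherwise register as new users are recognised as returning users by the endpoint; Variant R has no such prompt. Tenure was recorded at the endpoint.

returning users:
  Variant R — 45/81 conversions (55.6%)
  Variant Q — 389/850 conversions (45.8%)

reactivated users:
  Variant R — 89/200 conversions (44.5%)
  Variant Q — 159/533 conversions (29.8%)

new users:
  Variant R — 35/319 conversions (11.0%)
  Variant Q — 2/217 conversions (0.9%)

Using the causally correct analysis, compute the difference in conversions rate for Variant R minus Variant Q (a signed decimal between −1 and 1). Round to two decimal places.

-0.06

Variant R is higher inside every user tenure stratum but Variant Q is higher in aggregate. Whether to stratify depends on how user tenure relates to the variant.
Because the variant influences user tenure, user tenure is a post-treatment mediator, not a confounder. Stratifying on it would bias the estimate; the causal effect is the crude pooled difference.
The causal difference is the pooled difference: 0.282 − 0.344 = -0.062.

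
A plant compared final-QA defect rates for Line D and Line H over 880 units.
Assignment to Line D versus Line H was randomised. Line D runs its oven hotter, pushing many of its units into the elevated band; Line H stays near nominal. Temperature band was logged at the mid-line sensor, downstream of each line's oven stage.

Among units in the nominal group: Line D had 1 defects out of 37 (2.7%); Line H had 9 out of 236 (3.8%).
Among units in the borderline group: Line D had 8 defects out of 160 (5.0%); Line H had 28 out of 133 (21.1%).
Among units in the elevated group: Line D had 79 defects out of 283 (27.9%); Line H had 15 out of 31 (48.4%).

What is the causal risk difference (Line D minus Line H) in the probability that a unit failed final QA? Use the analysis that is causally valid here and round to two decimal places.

Because the line influences in-process temperature band, in-process temperature band is a post-treatment mediator, not a confounder. Stratifying on it would bias the estimate; the causal effect is the crude pooled difference.
The causal difference is the pooled difference: 0.183 − 0.130 = +0.053.

+0.05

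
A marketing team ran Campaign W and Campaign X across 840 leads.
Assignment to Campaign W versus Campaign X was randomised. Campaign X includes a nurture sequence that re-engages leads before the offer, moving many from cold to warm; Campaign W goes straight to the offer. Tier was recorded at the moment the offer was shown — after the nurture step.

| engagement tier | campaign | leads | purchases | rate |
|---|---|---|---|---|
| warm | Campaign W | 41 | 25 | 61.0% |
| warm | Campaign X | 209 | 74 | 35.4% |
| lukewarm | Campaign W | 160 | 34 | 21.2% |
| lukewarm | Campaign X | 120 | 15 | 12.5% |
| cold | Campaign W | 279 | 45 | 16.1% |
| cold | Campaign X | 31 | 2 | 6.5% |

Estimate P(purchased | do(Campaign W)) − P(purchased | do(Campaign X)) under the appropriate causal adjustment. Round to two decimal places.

-0.04

Engagement tier lies on the pathway campaign → engagement tier → outcome, so adjusting for it blocks the indirect effect. For the total causal effect of campaign, use the unadjusted pooled rates.
The causal difference is the pooled difference: 0.217 − 0.253 = -0.036.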